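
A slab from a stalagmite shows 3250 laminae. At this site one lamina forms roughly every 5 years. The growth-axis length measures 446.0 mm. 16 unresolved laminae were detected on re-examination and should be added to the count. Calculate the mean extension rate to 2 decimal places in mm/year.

Correcting the raw count gives 3250 + 16 = 3266 true laminae.
At 5 years per lamina, 3266 × 5 = 16330 years.
446.0 mm over 16330 years gives 446.0 / 16330 ≈ 0.03 mm/year.

0.03 mm/year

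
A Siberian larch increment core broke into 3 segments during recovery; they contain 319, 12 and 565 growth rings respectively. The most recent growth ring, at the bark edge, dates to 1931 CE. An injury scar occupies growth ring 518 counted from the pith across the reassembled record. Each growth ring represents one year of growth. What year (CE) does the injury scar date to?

1553 CE

Total growth rings = 319 + 12 + 565 = 896.
Between growth ring 518 and the bark edge there are 896 − 518 = 378 growth rings.
The growth ring at the bark edge is 1931 CE, so the injury scar dates to 1931 − 378 = 1553 CE.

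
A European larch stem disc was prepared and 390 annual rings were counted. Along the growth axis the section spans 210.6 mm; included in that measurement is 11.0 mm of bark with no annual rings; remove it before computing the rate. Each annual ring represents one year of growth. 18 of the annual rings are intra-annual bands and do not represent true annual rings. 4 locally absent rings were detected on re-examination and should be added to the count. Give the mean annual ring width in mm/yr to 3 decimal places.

0.531 mm/yr

Adjusted count: 390 − 18 + 4 = 376 annual rings.
The growth record spans 210.6 − 11.0 = 199.6 mm.
Mean rate = 199.6 mm / 376 years ≈ 0.531 mm/yr.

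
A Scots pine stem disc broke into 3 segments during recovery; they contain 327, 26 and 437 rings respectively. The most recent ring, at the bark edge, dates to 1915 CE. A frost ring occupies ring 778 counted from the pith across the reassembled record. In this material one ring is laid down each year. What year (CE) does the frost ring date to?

1903 CE

Total rings = 327 + 26 + 437 = 790.
Between ring 778 and the bark edge there are 790 − 778 = 12 rings.
1915 − 12 = 1903 CE.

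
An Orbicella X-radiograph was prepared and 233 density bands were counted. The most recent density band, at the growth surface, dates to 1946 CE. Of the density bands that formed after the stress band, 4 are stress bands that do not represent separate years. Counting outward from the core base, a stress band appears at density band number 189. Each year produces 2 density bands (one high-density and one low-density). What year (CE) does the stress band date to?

1926 CE

233 − 189 = 44 density bands lie beyond the stress band toward the growth surface.
Removing the 4 false density bands leaves 44 − 4 = 40 true density bands beyond the stress band.
With 2 density bands per year, 40 / 2 = 20 years.
Counting back 20 years from 1946 CE places the stress band in 1946 − 20 = 1926 CE.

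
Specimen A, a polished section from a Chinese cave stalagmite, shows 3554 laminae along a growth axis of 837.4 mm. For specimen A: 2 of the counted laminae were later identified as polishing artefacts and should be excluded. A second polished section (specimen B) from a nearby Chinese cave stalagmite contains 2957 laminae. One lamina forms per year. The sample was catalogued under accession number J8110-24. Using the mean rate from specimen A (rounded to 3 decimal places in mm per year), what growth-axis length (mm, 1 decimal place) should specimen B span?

Specimen A: adjusted count: 3554 − 2 = 3552 laminae.
A: Mean rate = 837.4 mm / 3552 years ≈ 0.236 mm/yr.
Length of B = 0.236 × 2957 = 697.9 mm.

697.9 mm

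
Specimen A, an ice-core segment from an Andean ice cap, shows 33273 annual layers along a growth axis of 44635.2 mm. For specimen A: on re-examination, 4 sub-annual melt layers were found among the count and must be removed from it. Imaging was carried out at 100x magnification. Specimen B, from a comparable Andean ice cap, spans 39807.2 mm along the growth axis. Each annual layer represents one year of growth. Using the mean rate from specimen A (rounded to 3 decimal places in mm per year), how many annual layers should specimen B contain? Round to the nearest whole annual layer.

29663 annual layers

Specimen A: after corrections the count is 33273 − 4 = 33269 annual layers.
A: Extension rate ≈ 44635.2 / 33269 = 1.342 mm per year.
B spans 39807.2 / 1.342 = 29662.59 years ≈ 29663 annual layers.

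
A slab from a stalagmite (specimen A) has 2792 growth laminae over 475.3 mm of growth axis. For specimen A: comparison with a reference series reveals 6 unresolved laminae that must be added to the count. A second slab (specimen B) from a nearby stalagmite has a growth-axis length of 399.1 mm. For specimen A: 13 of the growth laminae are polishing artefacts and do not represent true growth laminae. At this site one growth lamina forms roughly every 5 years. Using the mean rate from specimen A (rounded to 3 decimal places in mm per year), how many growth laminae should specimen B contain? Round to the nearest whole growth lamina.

Specimen A: true growth lamina count = 2792 − 13 + 6 = 2785.
Specimen A: multiplying by 5 years per growth lamina: 2785 × 5 = 13925 years.
A: Mean rate = 475.3 mm / 13925 years ≈ 0.034 mm/yr.
For B, 399.1 / 0.034 = 11738.24 years; at 5 years per growth lamina that is 11738.24 / 5 ≈ 2348 growth laminae.

2348 growth laminae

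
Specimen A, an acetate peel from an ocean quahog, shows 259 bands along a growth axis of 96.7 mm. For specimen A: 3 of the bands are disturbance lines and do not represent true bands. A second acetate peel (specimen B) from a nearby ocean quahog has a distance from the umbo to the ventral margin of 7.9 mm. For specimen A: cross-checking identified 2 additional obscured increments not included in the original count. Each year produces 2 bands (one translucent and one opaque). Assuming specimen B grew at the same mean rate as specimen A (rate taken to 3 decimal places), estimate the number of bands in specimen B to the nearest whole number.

21 bands

Specimen A: after corrections the count is 259 − 3 + 2 = 258 bands.
Specimen A: with 2 bands per year, 258 / 2 = 129 years.
A: 96.7 mm over 129 years gives 96.7 / 129 ≈ 0.750 mm per year.
For B, 7.9 / 0.750 = 10.53 years; at 2 bands per year that is 10.53 × 2 ≈ 21 bands.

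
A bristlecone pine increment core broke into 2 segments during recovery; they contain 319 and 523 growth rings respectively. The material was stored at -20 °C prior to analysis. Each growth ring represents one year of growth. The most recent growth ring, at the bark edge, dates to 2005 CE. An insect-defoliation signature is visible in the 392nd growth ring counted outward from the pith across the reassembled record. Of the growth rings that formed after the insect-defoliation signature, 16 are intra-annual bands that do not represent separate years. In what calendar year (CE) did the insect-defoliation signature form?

Total growth rings = 319 + 523 = 842.
842 − 392 = 450 growth rings lie beyond the insect-defoliation signature toward the bark edge.
Excluding 16 false growth rings: 450 − 16 = 434.
Counting back 434 years from 2005 CE places the insect-defoliation signature in 2005 − 434 = 1571 CE.

1571 CE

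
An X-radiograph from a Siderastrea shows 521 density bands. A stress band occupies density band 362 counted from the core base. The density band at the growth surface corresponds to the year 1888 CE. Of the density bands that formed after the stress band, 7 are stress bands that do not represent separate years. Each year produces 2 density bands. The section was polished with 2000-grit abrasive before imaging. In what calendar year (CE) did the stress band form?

Between density band 362 and the growth surface there are 521 − 362 = 159 density bands.
Removing the 7 false density bands leaves 159 − 7 = 152 true density bands beyond the stress band.
Dividing by 2 density bands per year: 152 / 2 = 76 years.
1888 − 76 = 1812 CE.

1812 CE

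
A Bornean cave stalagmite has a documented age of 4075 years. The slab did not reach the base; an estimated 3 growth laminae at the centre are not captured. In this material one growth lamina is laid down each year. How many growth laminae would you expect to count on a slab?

4072 growth laminae

At one growth lamina per year, 4075 years correspond to 4075 growth laminae.
4075 − 3 missed = 4072 growth laminae expected in the prepared section.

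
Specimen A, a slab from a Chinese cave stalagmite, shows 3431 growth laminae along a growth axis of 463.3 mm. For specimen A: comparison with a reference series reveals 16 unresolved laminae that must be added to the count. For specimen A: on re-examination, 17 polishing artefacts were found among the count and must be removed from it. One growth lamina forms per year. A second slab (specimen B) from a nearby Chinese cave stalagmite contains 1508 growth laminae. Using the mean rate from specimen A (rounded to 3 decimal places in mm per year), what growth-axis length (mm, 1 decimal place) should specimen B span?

203.6 mm

Specimen A: correcting the raw count gives 3431 − 17 + 16 = 3430 true growth laminae.
A: Mean rate = 463.3 mm / 3430 years ≈ 0.135 mm per year.
B's length ≈ 0.135 × 1508 = 203.6 mm.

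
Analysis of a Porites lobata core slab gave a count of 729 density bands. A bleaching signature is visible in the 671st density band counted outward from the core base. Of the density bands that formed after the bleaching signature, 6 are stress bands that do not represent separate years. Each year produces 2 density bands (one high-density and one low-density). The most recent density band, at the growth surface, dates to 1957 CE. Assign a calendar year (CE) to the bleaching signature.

1931 CE

Between density band 671 and the growth surface there are 729 − 671 = 58 density bands.
58 − 6 false = 52 true density bands after the bleaching signature.
52 density bands at 2 per year is 52 / 2 = 26 years.
Counting back 26 years from 1957 CE places the bleaching signature in 1957 − 26 = 1931 CE.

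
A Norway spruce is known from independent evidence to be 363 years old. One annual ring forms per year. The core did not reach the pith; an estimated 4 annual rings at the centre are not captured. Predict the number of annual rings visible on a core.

Expected annual rings over 363 years: 363.
363 − 4 missed = 359 annual rings expected in the prepared section.

359 annual rings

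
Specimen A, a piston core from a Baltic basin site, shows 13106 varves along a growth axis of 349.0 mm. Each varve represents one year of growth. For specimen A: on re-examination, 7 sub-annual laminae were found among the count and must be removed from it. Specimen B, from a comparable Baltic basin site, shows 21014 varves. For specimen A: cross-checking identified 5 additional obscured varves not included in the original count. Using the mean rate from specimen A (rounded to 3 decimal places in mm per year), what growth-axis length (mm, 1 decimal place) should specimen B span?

Specimen A: correcting the raw count gives 13106 − 7 + 5 = 13104 true varves.
A: 349.0 mm over 13104 years gives 349.0 / 13104 ≈ 0.027 mm/year.
Length of B = 0.027 × 21014 = 567.4 mm.

567.4 mm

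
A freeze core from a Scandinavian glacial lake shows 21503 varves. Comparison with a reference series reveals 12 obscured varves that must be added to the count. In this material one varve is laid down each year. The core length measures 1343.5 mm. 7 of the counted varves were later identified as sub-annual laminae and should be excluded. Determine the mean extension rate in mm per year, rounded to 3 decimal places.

After corrections the count is 21503 − 7 + 12 = 21508 varves.
1343.5 mm over 21508 years gives 1343.5 / 21508 ≈ 0.062 mm per year.

0.062 mm per year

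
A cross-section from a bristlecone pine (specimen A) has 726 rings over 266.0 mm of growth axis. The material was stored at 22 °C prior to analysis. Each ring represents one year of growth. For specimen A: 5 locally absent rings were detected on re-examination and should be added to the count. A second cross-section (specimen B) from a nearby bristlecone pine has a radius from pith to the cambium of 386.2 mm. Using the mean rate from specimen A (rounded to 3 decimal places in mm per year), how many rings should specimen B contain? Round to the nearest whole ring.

Specimen A: correcting the raw count gives 726 + 5 = 731 true rings.
A: 266.0 mm over 731 years gives 266.0 / 731 ≈ 0.364 mm/yr.
For B, 386.2 / 0.364 = 1060.99 years ≈ 1061 rings.

1061 rings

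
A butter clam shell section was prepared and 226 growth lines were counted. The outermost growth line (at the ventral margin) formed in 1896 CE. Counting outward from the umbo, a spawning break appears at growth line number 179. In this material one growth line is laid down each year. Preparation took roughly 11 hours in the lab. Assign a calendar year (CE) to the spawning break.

1849 CE

The spawning break sits at growth line 179 from the umbo, so 226 − 179 = 47 growth lines formed after it.
The growth line at the ventral margin is 1896 CE, so the spawning break dates to 1896 − 47 = 1849 CE.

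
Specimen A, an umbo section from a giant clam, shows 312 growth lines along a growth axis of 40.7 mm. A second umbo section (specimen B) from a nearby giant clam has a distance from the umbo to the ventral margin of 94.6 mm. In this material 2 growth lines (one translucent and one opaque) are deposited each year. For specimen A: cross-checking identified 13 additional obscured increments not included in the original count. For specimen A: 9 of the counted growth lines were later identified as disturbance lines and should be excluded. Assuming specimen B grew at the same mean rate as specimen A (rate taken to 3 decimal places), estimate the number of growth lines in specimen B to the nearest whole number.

Specimen A: adjusted count: 312 − 9 + 13 = 316 growth lines.
Specimen A: dividing by 2 growth lines per year: 316 / 2 = 158 years.
A: 40.7 mm over 158 years gives 40.7 / 158 ≈ 0.258 mm/year.
For B, 94.6 / 0.258 = 366.67 years; at 2 growth lines per year that is 366.67 × 2 ≈ 733 growth lines.

733 growth lines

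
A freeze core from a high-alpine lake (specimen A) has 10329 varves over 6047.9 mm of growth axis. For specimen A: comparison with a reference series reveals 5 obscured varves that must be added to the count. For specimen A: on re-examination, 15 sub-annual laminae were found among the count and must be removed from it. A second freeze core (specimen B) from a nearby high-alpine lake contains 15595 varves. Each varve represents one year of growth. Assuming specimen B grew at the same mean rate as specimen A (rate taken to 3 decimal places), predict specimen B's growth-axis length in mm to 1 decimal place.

Specimen A: correcting the raw count gives 10329 − 15 + 5 = 10319 true varves.
A: Extension rate ≈ 6047.9 / 10319 = 0.586 mm per year.
For B, 0.586 mm/year × 15595 years = 9138.7 mm.

9138.7 mm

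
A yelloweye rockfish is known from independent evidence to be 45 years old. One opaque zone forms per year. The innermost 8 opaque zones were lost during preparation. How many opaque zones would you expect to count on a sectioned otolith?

Expected opaque zones over 45 years: 45.
45 − 8 missed = 37 opaque zones expected in the prepared section.

37 opaque zones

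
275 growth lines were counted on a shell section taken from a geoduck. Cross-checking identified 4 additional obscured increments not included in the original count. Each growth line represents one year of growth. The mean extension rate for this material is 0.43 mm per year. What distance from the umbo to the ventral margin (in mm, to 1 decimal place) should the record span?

Correcting the raw count gives 275 + 4 = 279 true growth lines.
Predicted length = 0.43 mm/year × 279 years = 120.0 mm.

120.0 mm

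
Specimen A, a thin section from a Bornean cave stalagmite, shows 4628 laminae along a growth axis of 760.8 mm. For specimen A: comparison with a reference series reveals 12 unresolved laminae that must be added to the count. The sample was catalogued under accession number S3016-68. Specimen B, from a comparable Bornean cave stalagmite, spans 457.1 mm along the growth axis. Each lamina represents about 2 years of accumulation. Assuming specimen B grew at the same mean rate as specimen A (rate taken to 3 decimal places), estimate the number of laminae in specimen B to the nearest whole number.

Specimen A: correcting the raw count gives 4628 + 12 = 4640 true laminae.
Specimen A: multiplying by 2 years per lamina: 4640 × 2 = 9280 years.
A: Mean rate = 760.8 mm / 9280 years ≈ 0.082 mm/year.
B spans 457.1 / 0.082 = 5574.39 years; at 2 years per lamina that is 5574.39 / 2 ≈ 2787 laminae.

2787 laminae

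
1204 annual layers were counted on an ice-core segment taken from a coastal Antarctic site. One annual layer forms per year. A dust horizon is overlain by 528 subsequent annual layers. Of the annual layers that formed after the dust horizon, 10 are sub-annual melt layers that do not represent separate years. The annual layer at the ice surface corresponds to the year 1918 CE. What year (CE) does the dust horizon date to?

1400 CE

528 annual layers post-date the dust horizon.
528 − 10 false = 518 true annual layers after the dust horizon.
1918 − 518 = 1400 CE.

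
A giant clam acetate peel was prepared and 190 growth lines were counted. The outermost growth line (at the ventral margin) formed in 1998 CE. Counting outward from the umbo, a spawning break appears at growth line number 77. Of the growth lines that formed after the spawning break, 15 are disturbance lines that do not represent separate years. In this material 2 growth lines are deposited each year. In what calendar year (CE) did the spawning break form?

1949 CE

190 − 77 = 113 growth lines lie beyond the spawning break toward the ventral margin.
Excluding 15 false growth lines: 113 − 15 = 98.
Dividing by 2 growth lines per year: 98 / 2 = 49 years.
The growth line at the ventral margin is 1998 CE, so the spawning break dates to 1998 − 49 = 1949 CE.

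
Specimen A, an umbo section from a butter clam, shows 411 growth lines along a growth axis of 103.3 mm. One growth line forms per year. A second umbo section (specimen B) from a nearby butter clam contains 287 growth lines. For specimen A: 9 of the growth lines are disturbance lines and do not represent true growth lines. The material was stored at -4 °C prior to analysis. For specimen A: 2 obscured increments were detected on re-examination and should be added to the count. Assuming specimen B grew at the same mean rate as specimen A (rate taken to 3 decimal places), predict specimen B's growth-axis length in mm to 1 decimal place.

Specimen A: correcting the raw count gives 411 − 9 + 2 = 404 true growth lines.
A: Extension rate ≈ 103.3 / 404 = 0.256 mm/year.
For B, 0.256 mm/year × 287 years = 73.5 mm.

73.5 mm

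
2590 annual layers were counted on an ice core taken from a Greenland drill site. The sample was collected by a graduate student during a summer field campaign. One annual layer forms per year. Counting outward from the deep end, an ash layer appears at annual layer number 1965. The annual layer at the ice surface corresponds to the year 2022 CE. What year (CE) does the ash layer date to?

2590 − 1965 = 625 annual layers lie beyond the ash layer toward the ice surface.
The annual layer at the ice surface is 2022 CE, so the ash layer dates to 2022 − 625 = 1397 CE.

1397 CE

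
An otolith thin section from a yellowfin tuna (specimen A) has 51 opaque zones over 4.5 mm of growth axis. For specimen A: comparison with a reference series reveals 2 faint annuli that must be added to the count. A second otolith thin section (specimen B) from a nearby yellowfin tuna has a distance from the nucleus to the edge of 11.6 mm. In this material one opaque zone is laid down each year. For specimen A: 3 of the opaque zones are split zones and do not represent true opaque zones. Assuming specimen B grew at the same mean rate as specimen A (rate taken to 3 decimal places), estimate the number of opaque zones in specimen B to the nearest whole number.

129 opaque zones

Specimen A: after corrections the count is 51 − 3 + 2 = 50 opaque zones.
A: Extension rate ≈ 4.5 / 50 = 0.090 mm per year.
Specimen B: 11.6 mm / 0.090 mm per year = 128.89 years ≈ 129 opaque zones.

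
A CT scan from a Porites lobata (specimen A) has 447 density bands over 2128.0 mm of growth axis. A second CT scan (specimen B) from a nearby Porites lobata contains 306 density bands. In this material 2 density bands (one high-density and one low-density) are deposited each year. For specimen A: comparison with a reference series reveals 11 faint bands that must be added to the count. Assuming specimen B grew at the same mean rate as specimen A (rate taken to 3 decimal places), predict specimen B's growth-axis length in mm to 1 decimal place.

1421.8 mm

Specimen A: after corrections the count is 447 + 11 = 458 density bands.
Specimen A: dividing by 2 density bands per year: 458 / 2 = 229 years.
A: Mean rate = 2128.0 mm / 229 years ≈ 9.293 mm/yr.
Specimen B: 306 density bands at 2 per year is 306 / 2 = 153 years. Length of B = 9.293 × 153 = 1421.8 mm.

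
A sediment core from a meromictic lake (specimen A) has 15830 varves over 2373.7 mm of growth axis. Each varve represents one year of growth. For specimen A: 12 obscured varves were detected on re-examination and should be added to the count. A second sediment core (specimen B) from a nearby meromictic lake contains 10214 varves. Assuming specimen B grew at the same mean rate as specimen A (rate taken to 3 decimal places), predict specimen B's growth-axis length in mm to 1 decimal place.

1532.1 mm

Specimen A: adjusted count: 15830 + 12 = 15842 varves.
A: Mean rate = 2373.7 mm / 15842 years ≈ 0.150 mm/year.
Length of B = 0.150 × 10214 = 1532.1 mm.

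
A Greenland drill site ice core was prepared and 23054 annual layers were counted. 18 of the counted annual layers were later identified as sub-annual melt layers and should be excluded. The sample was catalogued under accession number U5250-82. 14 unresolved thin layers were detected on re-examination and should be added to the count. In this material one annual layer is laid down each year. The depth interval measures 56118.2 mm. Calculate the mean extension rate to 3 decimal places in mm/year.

Adjusted count: 23054 − 18 + 14 = 23050 annual layers.
Extension rate ≈ 56118.2 / 23050 = 2.435 mm/year.

2.435 mm/year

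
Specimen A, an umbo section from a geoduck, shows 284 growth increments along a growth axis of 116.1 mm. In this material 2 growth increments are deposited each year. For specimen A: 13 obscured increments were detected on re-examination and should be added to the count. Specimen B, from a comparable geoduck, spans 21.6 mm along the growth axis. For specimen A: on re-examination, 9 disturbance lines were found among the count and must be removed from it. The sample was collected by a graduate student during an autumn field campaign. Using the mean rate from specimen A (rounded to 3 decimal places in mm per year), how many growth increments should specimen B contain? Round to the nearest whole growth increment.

Specimen A: adjusted count: 284 − 9 + 13 = 288 growth increments.
Specimen A: dividing by 2 growth increments per year: 288 / 2 = 144 years.
A: Mean rate = 116.1 mm / 144 years ≈ 0.806 mm per year.
For B, 21.6 / 0.806 = 26.80 years; at 2 growth increments per year that is 26.80 × 2 ≈ 54 growth increments.

54 growth increments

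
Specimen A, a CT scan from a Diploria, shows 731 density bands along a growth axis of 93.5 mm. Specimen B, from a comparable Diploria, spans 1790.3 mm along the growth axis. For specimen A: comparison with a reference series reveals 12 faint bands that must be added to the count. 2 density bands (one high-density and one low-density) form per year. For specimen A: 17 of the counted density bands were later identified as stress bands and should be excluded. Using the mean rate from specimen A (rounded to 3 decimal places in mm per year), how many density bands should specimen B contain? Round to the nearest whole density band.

Specimen A: true density band count = 731 − 17 + 12 = 726.
Specimen A: dividing by 2 density bands per year: 726 / 2 = 363 years.
A: Mean rate = 93.5 mm / 363 years ≈ 0.258 mm/year.
Specimen B: 1790.3 mm / 0.258 mm per year = 6939.15 years; at 2 density bands per year that is 6939.15 × 2 ≈ 13878 density bands.

13878 density bands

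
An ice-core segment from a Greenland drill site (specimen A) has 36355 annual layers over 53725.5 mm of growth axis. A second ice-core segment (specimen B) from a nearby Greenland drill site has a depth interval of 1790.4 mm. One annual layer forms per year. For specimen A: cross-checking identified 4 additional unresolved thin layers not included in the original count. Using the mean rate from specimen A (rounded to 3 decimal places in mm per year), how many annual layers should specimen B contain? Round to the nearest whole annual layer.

Specimen A: correcting the raw count gives 36355 + 4 = 36359 true annual layers.
A: Extension rate ≈ 53725.5 / 36359 = 1.478 mm/year.
For B, 1790.4 / 1.478 = 1211.37 years ≈ 1211 annual layers.

1211 annual layers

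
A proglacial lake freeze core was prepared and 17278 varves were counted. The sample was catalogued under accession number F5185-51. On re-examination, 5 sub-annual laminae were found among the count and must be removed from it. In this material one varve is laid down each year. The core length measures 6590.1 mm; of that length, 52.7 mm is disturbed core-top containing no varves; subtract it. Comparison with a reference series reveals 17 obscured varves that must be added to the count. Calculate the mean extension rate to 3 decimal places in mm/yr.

Correcting the raw count gives 17278 − 5 + 17 = 17290 true varves.
The growth record spans 6590.1 − 52.7 = 6537.4 mm.
Mean rate = 6537.4 mm / 17290 years ≈ 0.378 mm/yr.

0.378 mm/yr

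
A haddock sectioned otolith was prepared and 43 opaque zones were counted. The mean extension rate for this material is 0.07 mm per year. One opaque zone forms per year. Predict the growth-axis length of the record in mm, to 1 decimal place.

3.0 mm

The record spans 43 years at 0.07 mm per year.
Predicted length = 0.07 mm/year × 43 years = 3.0 mm.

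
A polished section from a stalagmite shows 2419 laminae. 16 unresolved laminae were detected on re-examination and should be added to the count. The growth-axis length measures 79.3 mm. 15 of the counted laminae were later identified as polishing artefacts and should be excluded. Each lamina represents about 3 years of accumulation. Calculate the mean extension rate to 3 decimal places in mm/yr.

Adjusted count: 2419 − 15 + 16 = 2420 laminae.
Multiplying by 3 years per lamina: 2420 × 3 = 7260 years.
Extension rate ≈ 79.3 / 7260 = 0.011 mm/yr.

0.011 mm/yr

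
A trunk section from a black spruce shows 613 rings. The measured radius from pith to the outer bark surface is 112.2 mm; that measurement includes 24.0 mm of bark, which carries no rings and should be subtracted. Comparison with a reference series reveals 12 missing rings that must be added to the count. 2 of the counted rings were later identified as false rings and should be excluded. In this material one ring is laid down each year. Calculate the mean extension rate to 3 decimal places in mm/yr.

True ring count = 613 − 2 + 12 = 623.
The growth record spans 112.2 − 24.0 = 88.2 mm.
88.2 mm over 623 years gives 88.2 / 623 ≈ 0.142 mm/yr.

0.142 mm/yr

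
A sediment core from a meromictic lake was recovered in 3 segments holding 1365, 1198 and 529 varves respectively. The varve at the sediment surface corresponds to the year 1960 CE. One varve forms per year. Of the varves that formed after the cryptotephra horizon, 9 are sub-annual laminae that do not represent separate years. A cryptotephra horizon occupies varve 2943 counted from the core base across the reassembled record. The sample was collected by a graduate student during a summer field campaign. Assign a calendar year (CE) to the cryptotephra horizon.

Total varves = 1365 + 1198 + 529 = 3092.
3092 − 2943 = 149 varves lie beyond the cryptotephra horizon toward the sediment surface.
Removing the 9 false varves leaves 149 − 9 = 140 true varves beyond the cryptotephra horizon.
1960 − 140 = 1820 CE.

1820 CE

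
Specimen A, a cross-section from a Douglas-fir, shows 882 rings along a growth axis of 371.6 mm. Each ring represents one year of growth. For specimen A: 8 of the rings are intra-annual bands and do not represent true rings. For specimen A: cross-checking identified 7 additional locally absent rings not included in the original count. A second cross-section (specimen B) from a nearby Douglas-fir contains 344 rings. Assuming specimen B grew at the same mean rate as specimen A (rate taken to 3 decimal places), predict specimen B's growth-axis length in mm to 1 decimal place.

145.2 mm

Specimen A: true ring count = 882 − 8 + 7 = 881.
A: Extension rate ≈ 371.6 / 881 = 0.422 mm/yr.
B's length ≈ 0.422 × 344 = 145.2 mm.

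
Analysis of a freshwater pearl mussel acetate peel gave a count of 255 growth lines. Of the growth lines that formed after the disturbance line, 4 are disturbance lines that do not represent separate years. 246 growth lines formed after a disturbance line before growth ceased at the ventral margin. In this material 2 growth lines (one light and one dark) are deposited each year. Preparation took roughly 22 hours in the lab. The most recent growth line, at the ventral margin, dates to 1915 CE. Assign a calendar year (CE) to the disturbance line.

1794 CE

There are 246 growth lines younger than the disturbance line.
Removing the 4 false growth lines leaves 246 − 4 = 242 true growth lines beyond the disturbance line.
Dividing by 2 growth lines per year: 242 / 2 = 121 years.
1915 − 121 = 1794 CE.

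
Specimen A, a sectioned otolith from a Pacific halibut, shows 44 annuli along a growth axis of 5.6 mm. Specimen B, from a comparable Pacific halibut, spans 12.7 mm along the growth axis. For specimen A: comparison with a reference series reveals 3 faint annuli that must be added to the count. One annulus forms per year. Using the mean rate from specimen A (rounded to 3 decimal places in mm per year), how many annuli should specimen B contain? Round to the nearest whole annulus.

107 annuli

Specimen A: correcting the raw count gives 44 + 3 = 47 true annuli.
A: 5.6 mm over 47 years gives 5.6 / 47 ≈ 0.119 mm per year.
Specimen B: 12.7 mm / 0.119 mm per year = 106.72 years ≈ 107 annuli.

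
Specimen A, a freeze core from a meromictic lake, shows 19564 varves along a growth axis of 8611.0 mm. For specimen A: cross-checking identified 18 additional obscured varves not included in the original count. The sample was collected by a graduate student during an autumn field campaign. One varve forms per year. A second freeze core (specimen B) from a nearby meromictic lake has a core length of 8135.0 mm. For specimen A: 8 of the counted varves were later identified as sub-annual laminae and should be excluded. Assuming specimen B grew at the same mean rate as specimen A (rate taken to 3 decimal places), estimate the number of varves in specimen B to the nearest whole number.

18489 varves

Specimen A: after corrections the count is 19564 − 8 + 18 = 19574 varves.
A: Mean rate = 8611.0 mm / 19574 years ≈ 0.440 mm/year.
Specimen B: 8135.0 mm / 0.440 mm per year = 18488.64 years ≈ 18489 varves.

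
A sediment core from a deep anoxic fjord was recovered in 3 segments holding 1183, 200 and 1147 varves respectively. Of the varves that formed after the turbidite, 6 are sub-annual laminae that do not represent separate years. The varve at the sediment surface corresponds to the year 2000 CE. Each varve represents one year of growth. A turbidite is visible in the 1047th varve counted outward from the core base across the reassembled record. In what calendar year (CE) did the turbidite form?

523 CE

Total varves = 1183 + 200 + 1147 = 2530.
The turbidite sits at varve 1047 from the core base, so 2530 − 1047 = 1483 varves formed after it.
Excluding 6 false varves: 1483 − 6 = 1477.
Counting back 1477 years from 2000 CE places the turbidite in 2000 − 1477 = 523 CE.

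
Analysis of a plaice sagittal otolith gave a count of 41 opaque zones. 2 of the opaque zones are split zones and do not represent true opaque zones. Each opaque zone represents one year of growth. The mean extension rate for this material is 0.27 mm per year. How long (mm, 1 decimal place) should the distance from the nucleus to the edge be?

10.5 mm

After corrections the count is 41 − 2 = 39 opaque zones.
39 years at 0.27 mm/year gives 0.27 × 39 = 10.5 mm.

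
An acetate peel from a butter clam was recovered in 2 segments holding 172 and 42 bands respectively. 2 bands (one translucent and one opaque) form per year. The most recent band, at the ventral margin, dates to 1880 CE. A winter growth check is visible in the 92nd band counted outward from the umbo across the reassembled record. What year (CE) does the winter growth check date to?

Total bands = 172 + 42 = 214.
214 − 92 = 122 bands lie beyond the winter growth check toward the ventral margin.
With 2 bands per year, 122 / 2 = 61 years.
Counting back 61 years from 1880 CE places the winter growth check in 1880 − 61 = 1819 CE.

1819 CE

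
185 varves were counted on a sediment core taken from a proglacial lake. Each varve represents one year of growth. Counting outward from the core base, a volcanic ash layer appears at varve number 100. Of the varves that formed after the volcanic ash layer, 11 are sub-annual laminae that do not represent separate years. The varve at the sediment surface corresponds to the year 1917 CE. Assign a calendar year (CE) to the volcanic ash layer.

Between varve 100 and the sediment surface there are 185 − 100 = 85 varves.
85 − 11 false = 74 true varves after the volcanic ash layer.
The varve at the sediment surface is 1917 CE, so the volcanic ash layer dates to 1917 − 74 = 1843 CE.

1843 CE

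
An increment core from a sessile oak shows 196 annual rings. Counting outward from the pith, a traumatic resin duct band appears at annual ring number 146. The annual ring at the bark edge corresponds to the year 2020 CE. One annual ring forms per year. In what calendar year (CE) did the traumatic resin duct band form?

196 − 146 = 50 annual rings lie beyond the traumatic resin duct band toward the bark edge.
The annual ring at the bark edge is 2020 CE, so the traumatic resin duct band dates to 2020 − 50 = 1970 CE.

1970 CE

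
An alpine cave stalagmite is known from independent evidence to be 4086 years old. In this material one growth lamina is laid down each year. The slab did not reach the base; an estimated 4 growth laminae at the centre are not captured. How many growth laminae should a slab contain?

4082 growth laminae

At one growth lamina per year, 4086 years correspond to 4086 growth laminae.
Subtracting the 4 growth laminae not captured gives 4086 − 4 = 4082 growth laminae in the record.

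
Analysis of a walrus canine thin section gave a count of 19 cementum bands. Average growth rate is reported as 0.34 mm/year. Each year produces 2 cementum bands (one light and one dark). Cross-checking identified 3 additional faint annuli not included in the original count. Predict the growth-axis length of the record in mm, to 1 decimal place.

True cementum band count = 19 + 3 = 22.
22 cementum bands at 2 per year is 22 / 2 = 11 years.
Predicted length = 0.34 mm/year × 11 years = 3.7 mm.

3.7 mm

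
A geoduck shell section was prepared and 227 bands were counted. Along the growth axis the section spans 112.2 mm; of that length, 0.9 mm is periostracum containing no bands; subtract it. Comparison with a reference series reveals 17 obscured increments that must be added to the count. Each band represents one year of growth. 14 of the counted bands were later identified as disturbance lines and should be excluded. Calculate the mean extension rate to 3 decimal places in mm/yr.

After corrections the count is 227 − 14 + 17 = 230 bands.
Net length = 112.2 − 0.9 = 111.3 mm.
Mean rate = 111.3 mm / 230 years ≈ 0.484 mm/yr.

0.484 mm/yr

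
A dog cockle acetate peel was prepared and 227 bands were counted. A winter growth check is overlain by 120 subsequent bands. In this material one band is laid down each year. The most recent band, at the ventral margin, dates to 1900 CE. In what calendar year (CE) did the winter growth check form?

1780 CE

There are 120 bands younger than the winter growth check.
Counting back 120 years from 1900 CE places the winter growth check in 1900 − 120 = 1780 CE.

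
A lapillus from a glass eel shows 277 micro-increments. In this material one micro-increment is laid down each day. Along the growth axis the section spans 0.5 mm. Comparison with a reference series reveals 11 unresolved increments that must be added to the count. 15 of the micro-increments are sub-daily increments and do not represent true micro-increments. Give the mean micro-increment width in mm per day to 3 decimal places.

Adjusted count: 277 − 15 + 11 = 273 micro-increments.
Extension rate ≈ 0.5 / 273 = 0.002 mm per day.

0.002 mm per day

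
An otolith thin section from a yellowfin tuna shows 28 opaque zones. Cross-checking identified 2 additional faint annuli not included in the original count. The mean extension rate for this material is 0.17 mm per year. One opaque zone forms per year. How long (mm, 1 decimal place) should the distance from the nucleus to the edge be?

Adjusted count: 28 + 2 = 30 opaque zones.
30 years at 0.17 mm/year gives 0.17 × 30 = 5.1 mm.

5.1 mm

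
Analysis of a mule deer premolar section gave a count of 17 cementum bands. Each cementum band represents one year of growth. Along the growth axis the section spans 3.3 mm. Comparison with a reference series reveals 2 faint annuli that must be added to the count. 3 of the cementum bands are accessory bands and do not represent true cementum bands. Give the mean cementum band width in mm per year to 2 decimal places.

True cementum band count = 17 − 3 + 2 = 16.
3.3 mm over 16 years gives 3.3 / 16 ≈ 0.21 mm per year.

0.21 mm per year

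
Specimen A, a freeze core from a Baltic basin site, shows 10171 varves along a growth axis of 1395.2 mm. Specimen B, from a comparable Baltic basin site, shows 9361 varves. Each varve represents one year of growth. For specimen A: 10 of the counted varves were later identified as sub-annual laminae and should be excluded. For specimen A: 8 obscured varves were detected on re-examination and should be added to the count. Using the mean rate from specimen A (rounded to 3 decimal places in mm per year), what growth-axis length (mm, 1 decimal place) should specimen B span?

Specimen A: after corrections the count is 10171 − 10 + 8 = 10169 varves.
A: Extension rate ≈ 1395.2 / 10169 = 0.137 mm/yr.
Length of B = 0.137 × 9361 = 1282.5 mm.

1282.5 mm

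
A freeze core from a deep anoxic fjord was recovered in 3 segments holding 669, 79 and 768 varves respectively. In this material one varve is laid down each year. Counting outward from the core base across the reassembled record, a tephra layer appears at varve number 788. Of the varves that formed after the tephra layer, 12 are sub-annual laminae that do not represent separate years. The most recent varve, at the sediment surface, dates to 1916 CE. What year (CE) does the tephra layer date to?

1200 CE

Total varves = 669 + 79 + 768 = 1516.
The tephra layer sits at varve 788 from the core base, so 1516 − 788 = 728 varves formed after it.
Removing the 12 false varves leaves 728 − 12 = 716 true varves beyond the tephra layer.
The varve at the sediment surface is 1916 CE, so the tephra layer dates to 1916 − 716 = 1200 CE.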